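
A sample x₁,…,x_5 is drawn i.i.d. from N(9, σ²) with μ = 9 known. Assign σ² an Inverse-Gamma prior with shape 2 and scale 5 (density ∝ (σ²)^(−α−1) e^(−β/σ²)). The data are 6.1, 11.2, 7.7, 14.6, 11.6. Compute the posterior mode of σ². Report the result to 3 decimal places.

σ̂²_MAP = 5.733

Sum of squared deviations about the known mean: SS = (6.1−9)² + (11.2−9)² + (7.7−9)² + (14.6−9)² + (11.6−9)² = 53.06.
The Normal likelihood contributes (σ²)^(−n/2) exp(−SS/(2σ²)), so the posterior is Inverse-Gamma(α + n/2, β + SS/2) = Inverse-Gamma(4.5, 31.53).
The mode of Inverse-Gamma(a, b) is b/(a+1) = 31.53/5.5 ≈ 5.733.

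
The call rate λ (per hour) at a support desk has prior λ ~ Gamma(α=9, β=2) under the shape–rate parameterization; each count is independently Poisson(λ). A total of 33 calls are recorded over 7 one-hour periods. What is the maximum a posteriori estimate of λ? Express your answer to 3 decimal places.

λ̂_MAP = 4.556

Σxᵢ = 33, n = 7.
Posterior ∝ λ^8e^(−2λ) · λ^33e^(−7λ) = λ^41e^(−9λ), i.e. Gamma(shape=42, rate=9).
The mode of a Gamma(a, b) with a ≥ 1 (shape–rate) is (a−1)/b = 41/9 ≈ 4.556.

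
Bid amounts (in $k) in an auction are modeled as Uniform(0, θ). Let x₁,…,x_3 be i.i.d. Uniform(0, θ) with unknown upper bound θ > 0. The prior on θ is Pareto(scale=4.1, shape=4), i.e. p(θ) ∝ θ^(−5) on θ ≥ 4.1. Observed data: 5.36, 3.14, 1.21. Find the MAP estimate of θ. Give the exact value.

The Uniform(0, θ) likelihood is θ^(−n) for θ ≥ max(xᵢ), zero otherwise. Here max(xᵢ) = 5.36.
Posterior ∝ θ^(−5) · θ^(−3) = θ^(−8) on θ ≥ max(4.1, 5.36) = 5.36.
This density is strictly decreasing in θ, so the posterior mode lies at the lower boundary of the support.

θ̂_MAP = 5.36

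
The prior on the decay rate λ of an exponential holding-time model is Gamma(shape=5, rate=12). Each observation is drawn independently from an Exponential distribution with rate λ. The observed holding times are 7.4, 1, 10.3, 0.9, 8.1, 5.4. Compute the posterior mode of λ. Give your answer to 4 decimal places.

λ̂_MAP = 0.2217

The Exponential(rate=λ) likelihood is ∝ λ^n e^(−λΣtᵢ). Here n = 6 and Σtᵢ = 7.4 + 1 + 10.3 + 0.9 + 8.1 + 5.4 = 33.1.
Posterior ∝ λ^4e^(−12λ) · λ^6e^(−33.1λ) = λ^10e^(−45.1λ), i.e. Gamma(11, 45.1).
Mode = (a−1)/b = 10/45.1 ≈ 0.2217.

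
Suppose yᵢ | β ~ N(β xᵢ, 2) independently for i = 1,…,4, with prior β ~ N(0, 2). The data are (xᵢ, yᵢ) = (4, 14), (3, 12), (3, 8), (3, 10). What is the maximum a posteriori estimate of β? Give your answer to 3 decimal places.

log p(β | y) = −Σ(yᵢ − βxᵢ)²/(2·2) − β²/(2·2) + const.
Setting the derivative to zero: Σxᵢ(yᵢ − βxᵢ)/2 − β/2 = 0, so β = Σxᵢyᵢ / (Σxᵢ² + σ²/τ²).
Σxᵢyᵢ = 4·14 + 3·12 + 3·8 + 3·10 = 146; Σxᵢ² = 43; σ²/τ² = 1.
β̂_MAP = 146 / (43 + 1) = 146/44 ≈ 3.318.

β̂_MAP = 3.318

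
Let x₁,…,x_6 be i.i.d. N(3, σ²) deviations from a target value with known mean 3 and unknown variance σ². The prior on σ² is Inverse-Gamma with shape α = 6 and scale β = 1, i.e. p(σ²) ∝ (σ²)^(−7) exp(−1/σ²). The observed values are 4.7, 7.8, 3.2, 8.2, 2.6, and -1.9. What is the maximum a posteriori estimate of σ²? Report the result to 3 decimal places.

σ̂²_MAP = 3.959

Sum of squared deviations about the known mean: SS = (4.7−3)² + (7.8−3)² + (3.2−3)² + (8.2−3)² + (2.6−3)² + (-1.9−3)² = 77.18.
The Normal likelihood contributes (σ²)^(−n/2) exp(−SS/(2σ²)), so the posterior is Inverse-Gamma(α + n/2, β + SS/2) = Inverse-Gamma(9, 39.59).
The mode of Inverse-Gamma(a, b) is b/(a+1) = 39.59/10 ≈ 3.959.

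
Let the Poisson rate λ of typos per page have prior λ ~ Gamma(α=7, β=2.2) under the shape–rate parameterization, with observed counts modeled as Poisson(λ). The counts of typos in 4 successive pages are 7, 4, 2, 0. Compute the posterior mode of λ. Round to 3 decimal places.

λ̂_MAP = 3.065

Σxᵢ = 7+4+2+0 = 13, with n = 4.
Posterior ∝ λ^6e^(−2.2λ) · λ^13e^(−4λ) = λ^19e^(−6.2λ), i.e. Gamma(shape=20, rate=6.2).
The mode of a Gamma(a, b) with a ≥ 1 (shape–rate) is (a−1)/b = 19/6.2 ≈ 3.065.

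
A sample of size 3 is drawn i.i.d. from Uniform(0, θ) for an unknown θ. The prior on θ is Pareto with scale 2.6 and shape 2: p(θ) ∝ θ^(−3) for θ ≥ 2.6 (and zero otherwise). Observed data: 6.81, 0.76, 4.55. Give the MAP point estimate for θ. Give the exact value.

θ̂_MAP = 6.81

The Uniform(0, θ) likelihood is θ^(−n) for θ ≥ max(xᵢ), zero otherwise. Here max(xᵢ) = 6.81.
Posterior ∝ θ^(−3) · θ^(−3) = θ^(−6) on θ ≥ max(2.6, 6.81) = 6.81.
This density is strictly decreasing in θ, so the posterior mode lies at the lower boundary of the support.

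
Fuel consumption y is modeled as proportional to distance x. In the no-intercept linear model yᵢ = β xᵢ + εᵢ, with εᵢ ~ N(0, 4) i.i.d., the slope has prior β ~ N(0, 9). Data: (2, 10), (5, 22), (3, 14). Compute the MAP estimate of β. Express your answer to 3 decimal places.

β̂_MAP = 4.474

log p(β | y) = −Σ(yᵢ − βxᵢ)²/(2·4) − β²/(2·9) + const.
Setting the derivative to zero: Σxᵢ(yᵢ − βxᵢ)/4 − β/9 = 0, so β = Σxᵢyᵢ / (Σxᵢ² + σ²/τ²).
Σxᵢyᵢ = 2·10 + 5·22 + 3·14 = 172; Σxᵢ² = 38; σ²/τ² = 4/9.
β̂_MAP = 172 / (38 + 4/9) = 172/(346/9) = 774/173 ≈ 4.474.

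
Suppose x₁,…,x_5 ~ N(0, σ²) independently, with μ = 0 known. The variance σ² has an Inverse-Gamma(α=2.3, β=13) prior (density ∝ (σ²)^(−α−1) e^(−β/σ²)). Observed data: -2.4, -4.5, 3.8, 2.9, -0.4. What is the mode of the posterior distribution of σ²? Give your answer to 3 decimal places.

σ̂²_MAP = 6.467

Sum of squared deviations about the known mean: SS = (-2.4−0)² + (-4.5−0)² + (3.8−0)² + (2.9−0)² + (-0.4−0)² = 49.02.
The Normal likelihood contributes (σ²)^(−n/2) exp(−SS/(2σ²)), so the posterior is Inverse-Gamma(α + n/2, β + SS/2) = Inverse-Gamma(4.8, 37.51).
The mode of Inverse-Gamma(a, b) is b/(a+1) = 37.51/5.8 ≈ 6.467.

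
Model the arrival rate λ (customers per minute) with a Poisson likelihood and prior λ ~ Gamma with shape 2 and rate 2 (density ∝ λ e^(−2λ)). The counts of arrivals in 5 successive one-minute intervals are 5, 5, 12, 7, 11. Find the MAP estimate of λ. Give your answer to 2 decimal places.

Σxᵢ = 5+5+12+7+11 = 40, with n = 5.
Posterior ∝ λe^(−2λ) · λ^40e^(−5λ) = λ^41e^(−7λ), i.e. Gamma(shape=42, rate=7).
The mode of a Gamma(a, b) with a ≥ 1 (shape–rate) is (a−1)/b = 41/7 ≈ 5.86.

λ̂_MAP = 5.86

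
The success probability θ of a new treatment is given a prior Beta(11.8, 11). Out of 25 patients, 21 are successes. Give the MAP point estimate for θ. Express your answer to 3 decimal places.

Prior: Beta(11.8, 11).
Data: 21 successes in 25 trials. The binomial likelihood contributes θ^21(1−θ)^4, so the posterior is Beta(11.8+21, 11+4) = Beta(32.8, 15).
For Beta(a, b) with a, b > 1 the mode is (a−1)/(a+b−2) = 31.8/45.8 ≈ 0.694.

θ̂_MAP = 0.694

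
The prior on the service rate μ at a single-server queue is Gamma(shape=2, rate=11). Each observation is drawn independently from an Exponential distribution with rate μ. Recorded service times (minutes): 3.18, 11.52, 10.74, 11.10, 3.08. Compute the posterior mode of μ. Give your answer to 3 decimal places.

The Exponential(rate=μ) likelihood is ∝ μ^n e^(−μΣtᵢ). Here n = 5 and Σtᵢ = 3.18 + 11.52 + 10.74 + 11.10 + 3.08 = 39.62.
Posterior ∝ μe^(−11μ) · μ^5e^(−39.62μ) = μ^6e^(−50.62μ), i.e. Gamma(7, 50.62).
Mode = (a−1)/b = 6/50.62 ≈ 0.119.

μ̂_MAP = 0.119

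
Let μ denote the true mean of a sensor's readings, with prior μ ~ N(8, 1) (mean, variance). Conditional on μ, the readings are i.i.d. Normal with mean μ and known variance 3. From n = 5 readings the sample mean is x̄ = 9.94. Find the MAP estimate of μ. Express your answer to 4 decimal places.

μ̂_MAP = 9.2125

n = 5, x̄ = 9.94.
For a Normal prior and Normal likelihood with known variance, the posterior is Normal; its mode equals its mean, the precision-weighted average.
Prior precision 1/σ₀² = 1/1 = 1; data precision n/σ² = 5/3.
μ̂ = (1·8 + (5/3)·9.94) / (1 + 5/3) = (737/30)/(8/3) = 9.2125.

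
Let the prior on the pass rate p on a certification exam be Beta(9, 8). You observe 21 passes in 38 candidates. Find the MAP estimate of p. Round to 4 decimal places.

Prior: Beta(9, 8).
Data: 21 successes in 38 trials. The binomial likelihood contributes p^21(1−p)^17, so the posterior is Beta(9+21, 8+17) = Beta(30, 25).
For Beta(a, b) with a, b > 1 the mode is (a−1)/(a+b−2) = 29/53 ≈ 0.5472.

p̂_MAP = 0.5472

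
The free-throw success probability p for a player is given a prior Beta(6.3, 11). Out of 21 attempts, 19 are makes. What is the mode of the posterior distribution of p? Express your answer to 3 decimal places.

p̂_MAP = 0.669

Prior: Beta(6.3, 11).
Data: 19 successes in 21 trials. The binomial likelihood contributes p^19(1−p)^2, so the posterior is Beta(6.3+19, 11+2) = Beta(25.3, 13).
For Beta(a, b) with a, b > 1 the mode is (a−1)/(a+b−2) = 24.3/36.3 ≈ 0.669.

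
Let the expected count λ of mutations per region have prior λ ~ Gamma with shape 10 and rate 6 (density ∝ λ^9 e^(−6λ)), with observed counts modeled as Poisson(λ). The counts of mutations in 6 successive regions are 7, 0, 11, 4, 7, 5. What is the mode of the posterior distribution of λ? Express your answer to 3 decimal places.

Σxᵢ = 7+0+11+4+7+5 = 34, with n = 6.
Posterior ∝ λ^9e^(−6λ) · λ^34e^(−6λ) = λ^43e^(−12λ), i.e. Gamma(shape=44, rate=12).
The mode of a Gamma(a, b) with a ≥ 1 (shape–rate) is (a−1)/b = 43/12 ≈ 3.583.

λ̂_MAP = 3.583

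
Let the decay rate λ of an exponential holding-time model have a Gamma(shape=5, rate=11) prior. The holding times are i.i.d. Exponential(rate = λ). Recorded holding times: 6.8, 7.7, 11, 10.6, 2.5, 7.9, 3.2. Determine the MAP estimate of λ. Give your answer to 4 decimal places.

λ̂_MAP = 0.1812

The Exponential(rate=λ) likelihood is ∝ λ^n e^(−λΣtᵢ). Here n = 7 and Σtᵢ = 6.8 + 7.7 + 11 + 10.6 + 2.5 + 7.9 + 3.2 = 49.7.
Posterior ∝ λ^4e^(−11λ) · λ^7e^(−49.7λ) = λ^11e^(−60.7λ), i.e. Gamma(12, 60.7).
Mode = (a−1)/b = 11/60.7 ≈ 0.1812.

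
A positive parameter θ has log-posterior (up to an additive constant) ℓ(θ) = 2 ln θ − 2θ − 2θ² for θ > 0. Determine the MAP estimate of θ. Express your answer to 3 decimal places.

θ̂_MAP = 0.500

ℓ'(θ) = 2/θ − 2 − 4θ. Setting this to zero and multiplying by θ: 4θ² + 2θ − 2 = 0.
θ = (−2 + √(2² + 4·4·2)) / (2·4) = (−2 + √36) / 8 = (−2 + 6)/8 = 1/2.
ℓ''(θ) = −2/θ² − 4 < 0, confirming a maximum.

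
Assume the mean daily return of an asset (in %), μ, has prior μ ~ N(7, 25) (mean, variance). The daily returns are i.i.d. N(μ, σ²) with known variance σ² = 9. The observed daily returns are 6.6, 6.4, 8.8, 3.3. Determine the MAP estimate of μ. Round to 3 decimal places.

n = 4; x̄ = (6.6 + 6.4 + 8.8 + 3.3)/4 = 25.1/4 = 6.275.
For a Normal prior and Normal likelihood with known variance, the posterior is Normal; its mode equals its mean, the precision-weighted average.
Prior precision 1/σ₀² = 1/25 = 0.04; data precision n/σ² = 4/9.
μ̂ = (0.04·7 + (4/9)·6.275) / (0.04 + 4/9) = (1381/450)/(109/225) = 1381/218 ≈ 6.335.

μ̂_MAP = 6.335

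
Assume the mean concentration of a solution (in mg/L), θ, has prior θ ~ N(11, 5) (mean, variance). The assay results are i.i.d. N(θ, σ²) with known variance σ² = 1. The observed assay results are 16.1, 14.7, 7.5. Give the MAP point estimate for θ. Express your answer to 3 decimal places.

n = 3; x̄ = (16.1 + 14.7 + 7.5)/3 = 38.3/3 = 383/30 ≈ 12.7667.
For a Normal prior and Normal likelihood with known variance, the posterior is Normal; its mode equals its mean, the precision-weighted average.
Prior precision 1/σ₀² = 1/5 = 0.2; data precision n/σ² = 3/1 = 3.
θ̂ = (0.2·11 + 3·(383/30)) / (0.2 + 3) = 40.5/3.2 = 12.65625 ≈ 12.656.

θ̂_MAP = 12.656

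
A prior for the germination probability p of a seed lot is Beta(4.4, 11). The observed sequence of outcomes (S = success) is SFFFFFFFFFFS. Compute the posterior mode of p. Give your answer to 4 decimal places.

Prior: Beta(4.4, 11).
Data: 2 successes in 12 trials (from the sequence). The binomial likelihood contributes p^2(1−p)^10, so the posterior is Beta(4.4+2, 11+10) = Beta(6.4, 21).
For Beta(a, b) with a, b > 1 the mode is (a−1)/(a+b−2) = 5.4/25.4 ≈ 0.2126.

p̂_MAP = 0.2126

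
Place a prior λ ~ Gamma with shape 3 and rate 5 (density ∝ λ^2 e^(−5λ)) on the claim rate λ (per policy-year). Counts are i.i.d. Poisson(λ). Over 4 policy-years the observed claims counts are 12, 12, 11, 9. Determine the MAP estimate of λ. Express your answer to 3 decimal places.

λ̂_MAP = 5.111

Σxᵢ = 12+12+11+9 = 44, with n = 4.
Posterior ∝ λ^2e^(−5λ) · λ^44e^(−4λ) = λ^46e^(−9λ), i.e. Gamma(shape=47, rate=9).
The mode of a Gamma(a, b) with a ≥ 1 (shape–rate) is (a−1)/b = 46/9 ≈ 5.111.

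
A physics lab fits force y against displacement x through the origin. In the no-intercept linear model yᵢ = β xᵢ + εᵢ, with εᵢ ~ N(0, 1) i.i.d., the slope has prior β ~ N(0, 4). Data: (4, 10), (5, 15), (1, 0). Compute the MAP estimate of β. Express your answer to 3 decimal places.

log p(β | y) = −Σ(yᵢ − βxᵢ)²/(2·1) − β²/(2·4) + const.
Setting the derivative to zero: Σxᵢ(yᵢ − βxᵢ)/1 − β/4 = 0, so β = Σxᵢyᵢ / (Σxᵢ² + σ²/τ²).
Σxᵢyᵢ = 4·10 + 5·15 + 1·0 = 115; Σxᵢ² = 42; σ²/τ² = 0.25.
β̂_MAP = 115 / (42 + 0.25) = 115/42.25 ≈ 2.722.

β̂_MAP = 2.722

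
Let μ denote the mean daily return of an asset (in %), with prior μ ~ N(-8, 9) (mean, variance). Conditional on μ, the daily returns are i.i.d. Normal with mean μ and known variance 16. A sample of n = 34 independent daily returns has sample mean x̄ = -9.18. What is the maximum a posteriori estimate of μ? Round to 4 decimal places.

n = 34, x̄ = -9.18.
For a Normal prior and Normal likelihood with known variance, the posterior is Normal; its mode equals its mean, the precision-weighted average.
Prior precision 1/σ₀² = 1/9; data precision n/σ² = 34/16 = 2.125.
μ̂ = ((1/9)·(-8) + 2.125·(-9.18)) / (1/9 + 2.125) = (-73427/3600)/(161/72) = -73427/8050 ≈ -9.1214.

μ̂_MAP = -9.1214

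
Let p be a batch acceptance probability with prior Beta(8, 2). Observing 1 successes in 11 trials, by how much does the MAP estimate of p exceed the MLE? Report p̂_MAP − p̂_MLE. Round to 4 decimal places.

MAP − MLE = 0.3301

Posterior is Beta(9, 12); MAP = (9−1)/(21−2) = 8/19 ≈ 0.42105.
MLE ignores the prior: p̂_MLE = k/n = 1/11 ≈ 0.09091.
Difference = 8/19 − 1/11 = 69/209 ≈ 0.3301.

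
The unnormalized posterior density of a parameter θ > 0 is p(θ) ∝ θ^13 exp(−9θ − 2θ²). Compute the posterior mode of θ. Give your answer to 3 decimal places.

ℓ'(θ) = 13/θ − 9 − 4θ. Setting this to zero and multiplying by θ: 4θ² + 9θ − 13 = 0.
θ = (−9 + √(9² + 4·4·13)) / (2·4) = (−9 + √289) / 8 = (−9 + 17)/8 = 1.
ℓ''(θ) = −13/θ² − 4 < 0, confirming a maximum.

θ̂_MAP = 1.000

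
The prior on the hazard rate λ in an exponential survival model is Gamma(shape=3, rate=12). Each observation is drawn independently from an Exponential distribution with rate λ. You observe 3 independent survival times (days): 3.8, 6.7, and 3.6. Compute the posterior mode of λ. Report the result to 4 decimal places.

λ̂_MAP = 0.1916

The Exponential(rate=λ) likelihood is ∝ λ^n e^(−λΣtᵢ). Here n = 3 and Σtᵢ = 3.8 + 6.7 + 3.6 = 14.1.
Posterior ∝ λ^2e^(−12λ) · λ^3e^(−14.1λ) = λ^5e^(−26.1λ), i.e. Gamma(6, 26.1).
Mode = (a−1)/b = 5/26.1 ≈ 0.1916.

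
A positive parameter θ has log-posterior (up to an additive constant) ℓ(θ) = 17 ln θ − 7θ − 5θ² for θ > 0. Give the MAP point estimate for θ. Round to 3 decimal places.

ℓ'(θ) = 17/θ − 7 − 10θ. Setting this to zero and multiplying by θ: 10θ² + 7θ − 17 = 0.
θ = (−7 + √(7² + 4·10·17)) / (2·10) = (−7 + √729) / 20 = (−7 + 27)/20 = 1.
ℓ''(θ) = −17/θ² − 10 < 0, confirming a maximum.

θ̂_MAP = 1.000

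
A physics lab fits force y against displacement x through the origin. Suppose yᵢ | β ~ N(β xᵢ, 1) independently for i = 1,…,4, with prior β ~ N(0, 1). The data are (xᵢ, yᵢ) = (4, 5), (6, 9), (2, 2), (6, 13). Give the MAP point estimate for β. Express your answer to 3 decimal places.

log p(β | y) = −Σ(yᵢ − βxᵢ)²/(2·1) − β²/(2·1) + const.
Setting the derivative to zero: Σxᵢ(yᵢ − βxᵢ)/1 − β/1 = 0, so β = Σxᵢyᵢ / (Σxᵢ² + σ²/τ²).
Σxᵢyᵢ = 4·5 + 6·9 + 2·2 + 6·13 = 156; Σxᵢ² = 92; σ²/τ² = 1.
β̂_MAP = 156 / (92 + 1) = 156/93 ≈ 1.677.

β̂_MAP = 1.677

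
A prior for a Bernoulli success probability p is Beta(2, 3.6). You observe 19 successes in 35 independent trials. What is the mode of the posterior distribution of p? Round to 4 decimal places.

Prior: Beta(2, 3.6).
Data: 19 successes in 35 trials. The binomial likelihood contributes p^19(1−p)^16, so the posterior is Beta(2+19, 3.6+16) = Beta(21, 19.6).
For Beta(a, b) with a, b > 1 the mode is (a−1)/(a+b−2) = 20/38.6 ≈ 0.5181.

p̂_MAP = 0.5181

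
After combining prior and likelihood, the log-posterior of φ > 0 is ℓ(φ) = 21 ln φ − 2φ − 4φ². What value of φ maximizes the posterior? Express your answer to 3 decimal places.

ℓ'(φ) = 21/φ − 2 − 8φ. Setting this to zero and multiplying by φ: 8φ² + 2φ − 21 = 0.
φ = (−2 + √(2² + 4·8·21)) / (2·8) = (−2 + √676) / 16 = (−2 + 26)/16 = 3/2.
ℓ''(φ) = −21/φ² − 8 < 0, confirming a maximum.

φ̂_MAP = 1.500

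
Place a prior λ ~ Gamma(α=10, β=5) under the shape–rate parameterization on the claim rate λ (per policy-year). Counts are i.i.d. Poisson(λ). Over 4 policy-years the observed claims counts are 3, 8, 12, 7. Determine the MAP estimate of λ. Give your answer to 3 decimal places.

λ̂_MAP = 4.333

Σxᵢ = 3+8+12+7 = 30, with n = 4.
Posterior ∝ λ^9e^(−5λ) · λ^30e^(−4λ) = λ^39e^(−9λ), i.e. Gamma(shape=40, rate=9).
The mode of a Gamma(a, b) with a ≥ 1 (shape–rate) is (a−1)/b = 39/9 ≈ 4.333.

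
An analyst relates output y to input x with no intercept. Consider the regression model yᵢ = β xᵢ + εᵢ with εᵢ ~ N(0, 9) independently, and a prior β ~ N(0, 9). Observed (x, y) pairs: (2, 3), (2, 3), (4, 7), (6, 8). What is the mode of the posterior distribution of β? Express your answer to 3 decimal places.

β̂_MAP = 1.443

log p(β | y) = −Σ(yᵢ − βxᵢ)²/(2·9) − β²/(2·9) + const.
Setting the derivative to zero: Σxᵢ(yᵢ − βxᵢ)/9 − β/9 = 0, so β = Σxᵢyᵢ / (Σxᵢ² + σ²/τ²).
Σxᵢyᵢ = 2·3 + 2·3 + 4·7 + 6·8 = 88; Σxᵢ² = 60; σ²/τ² = 1.
β̂_MAP = 88 / (60 + 1) = 88/61 ≈ 1.443.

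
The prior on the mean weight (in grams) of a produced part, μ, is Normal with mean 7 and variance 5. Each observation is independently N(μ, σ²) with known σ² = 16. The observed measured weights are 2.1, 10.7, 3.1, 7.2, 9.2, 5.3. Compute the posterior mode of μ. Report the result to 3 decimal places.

n = 6; x̄ = (2.1 + 10.7 + 3.1 + 7.2 + 9.2 + 5.3)/6 = 37.6/6 = 94/15 ≈ 6.2667.
For a Normal prior and Normal likelihood with known variance, the posterior is Normal; its mode equals its mean, the precision-weighted average.
Prior precision 1/σ₀² = 1/5 = 0.2; data precision n/σ² = 6/16 = 0.375.
μ̂ = (0.2·7 + 0.375·(94/15)) / (0.2 + 0.375) = 3.75/0.575 = 150/23 ≈ 6.522.

μ̂_MAP = 6.522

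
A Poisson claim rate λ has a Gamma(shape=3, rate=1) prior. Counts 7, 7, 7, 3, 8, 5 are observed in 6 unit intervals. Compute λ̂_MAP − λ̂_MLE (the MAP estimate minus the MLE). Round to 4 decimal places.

MAP − MLE = -0.5952

Σxᵢ = 37. Posterior is Gamma(40, 7); MAP = (40−1)/7 = 39/7 ≈ 5.57143.
MLE = x̄ = 37/6 ≈ 6.16667.
Difference = 39/7 − 37/6 = -25/42 ≈ -0.5952.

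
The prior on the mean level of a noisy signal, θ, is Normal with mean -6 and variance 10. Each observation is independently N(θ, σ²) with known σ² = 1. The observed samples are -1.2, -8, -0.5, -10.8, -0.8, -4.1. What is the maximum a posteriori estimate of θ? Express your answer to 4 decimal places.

θ̂_MAP = -4.2623

n = 6; x̄ = ((-1.2) + (-8) + (-0.5) + (-10.8) + (-0.8) + (-4.1))/6 = -25.4/6 = -127/30 ≈ -4.2333.
For a Normal prior and Normal likelihood with known variance, the posterior is Normal; its mode equals its mean, the precision-weighted average.
Prior precision 1/σ₀² = 1/10 = 0.1; data precision n/σ² = 6/1 = 6.
θ̂ = (0.1·(-6) + 6·(-127/30)) / (0.1 + 6) = (-26)/6.1 = -260/61 ≈ -4.2623.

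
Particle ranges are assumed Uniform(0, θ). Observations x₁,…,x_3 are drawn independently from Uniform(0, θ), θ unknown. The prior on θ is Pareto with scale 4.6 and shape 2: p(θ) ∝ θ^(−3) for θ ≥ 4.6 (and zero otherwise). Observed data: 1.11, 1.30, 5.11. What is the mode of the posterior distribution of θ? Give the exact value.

θ̂_MAP = 5.11

The Uniform(0, θ) likelihood is θ^(−n) for θ ≥ max(xᵢ), zero otherwise. Here max(xᵢ) = 5.11.
Posterior ∝ θ^(−3) · θ^(−3) = θ^(−6) on θ ≥ max(4.6, 5.11) = 5.11.
This density is strictly decreasing in θ, so the posterior mode lies at the lower boundary of the support.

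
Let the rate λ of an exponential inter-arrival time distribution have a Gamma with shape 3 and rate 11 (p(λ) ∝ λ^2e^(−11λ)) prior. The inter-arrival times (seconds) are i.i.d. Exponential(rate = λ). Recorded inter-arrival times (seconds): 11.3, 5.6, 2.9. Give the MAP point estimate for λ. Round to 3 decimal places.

The Exponential(rate=λ) likelihood is ∝ λ^n e^(−λΣtᵢ). Here n = 3 and Σtᵢ = 11.3 + 5.6 + 2.9 = 19.8.
Posterior ∝ λ^2e^(−11λ) · λ^3e^(−19.8λ) = λ^5e^(−30.8λ), i.e. Gamma(6, 30.8).
Mode = (a−1)/b = 5/30.8 ≈ 0.162.

λ̂_MAP = 0.162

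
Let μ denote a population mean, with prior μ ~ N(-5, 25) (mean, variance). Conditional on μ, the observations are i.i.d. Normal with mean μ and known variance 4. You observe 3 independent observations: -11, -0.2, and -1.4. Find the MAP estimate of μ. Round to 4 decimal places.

n = 3; x̄ = ((-11) + (-0.2) + (-1.4))/3 = -12.6/3 = -4.2.
For a Normal prior and Normal likelihood with known variance, the posterior is Normal; its mode equals its mean, the precision-weighted average.
Prior precision 1/σ₀² = 1/25 = 0.04; data precision n/σ² = 3/4 = 0.75.
μ̂ = (0.04·(-5) + 0.75·(-4.2)) / (0.04 + 0.75) = (-3.35)/0.79 = -335/79 ≈ -4.2405.

μ̂_MAP = -4.2405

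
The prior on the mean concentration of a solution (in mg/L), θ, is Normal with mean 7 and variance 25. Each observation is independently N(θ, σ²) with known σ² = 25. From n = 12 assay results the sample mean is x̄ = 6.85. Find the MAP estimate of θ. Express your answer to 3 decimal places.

θ̂_MAP = 6.862

n = 12, x̄ = 6.85.
For a Normal prior and Normal likelihood with known variance, the posterior is Normal; its mode equals its mean, the precision-weighted average.
Prior precision 1/σ₀² = 1/25 = 0.04; data precision n/σ² = 12/25 = 0.48.
θ̂ = (0.04·7 + 0.48·6.85) / (0.04 + 0.48) = 3.568/0.52 = 446/65 ≈ 6.862.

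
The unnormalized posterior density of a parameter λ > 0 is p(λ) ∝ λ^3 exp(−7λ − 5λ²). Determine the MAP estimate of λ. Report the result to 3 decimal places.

ℓ'(λ) = 3/λ − 7 − 10λ. Setting this to zero and multiplying by λ: 10λ² + 7λ − 3 = 0.
λ = (−7 + √(7² + 4·10·3)) / (2·10) = (−7 + √169) / 20 = (−7 + 13)/20 = 3/10.
ℓ''(λ) = −3/λ² − 10 < 0, confirming a maximum.

λ̂_MAP = 0.300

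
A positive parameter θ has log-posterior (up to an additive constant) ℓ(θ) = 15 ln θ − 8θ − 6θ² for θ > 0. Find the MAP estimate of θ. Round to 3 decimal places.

ℓ'(θ) = 15/θ − 8 − 12θ. Setting this to zero and multiplying by θ: 12θ² + 8θ − 15 = 0.
θ = (−8 + √(8² + 4·12·15)) / (2·12) = (−8 + √784) / 24 = (−8 + 28)/24 = 5/6.
ℓ''(θ) = −15/θ² − 12 < 0, confirming a maximum.

θ̂_MAP = 0.833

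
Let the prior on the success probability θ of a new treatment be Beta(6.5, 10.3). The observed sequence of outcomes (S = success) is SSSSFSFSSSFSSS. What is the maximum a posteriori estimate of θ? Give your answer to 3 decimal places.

Prior: Beta(6.5, 10.3).
Data: 11 successes in 14 trials (from the sequence). The binomial likelihood contributes θ^11(1−θ)^3, so the posterior is Beta(6.5+11, 10.3+3) = Beta(17.5, 13.3).
For Beta(a, b) with a, b > 1 the mode is (a−1)/(a+b−2) = 16.5/28.8 ≈ 0.573.

θ̂_MAP = 0.573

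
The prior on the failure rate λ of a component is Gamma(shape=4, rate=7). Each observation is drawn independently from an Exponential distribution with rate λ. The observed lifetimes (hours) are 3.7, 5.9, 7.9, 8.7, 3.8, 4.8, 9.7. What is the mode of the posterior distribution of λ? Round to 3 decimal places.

The Exponential(rate=λ) likelihood is ∝ λ^n e^(−λΣtᵢ). Here n = 7 and Σtᵢ = 3.7 + 5.9 + 7.9 + 8.7 + 3.8 + 4.8 + 9.7 = 44.5.
Posterior ∝ λ^3e^(−7λ) · λ^7e^(−44.5λ) = λ^10e^(−51.5λ), i.e. Gamma(11, 51.5).
Mode = (a−1)/b = 10/51.5 ≈ 0.194.

λ̂_MAP = 0.194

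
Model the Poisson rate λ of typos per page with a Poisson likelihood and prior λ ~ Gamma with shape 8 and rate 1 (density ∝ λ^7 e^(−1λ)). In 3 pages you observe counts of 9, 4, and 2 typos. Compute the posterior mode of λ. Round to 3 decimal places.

Σxᵢ = 9+4+2 = 15, with n = 3.
Posterior ∝ λ^7e^(−1λ) · λ^15e^(−3λ) = λ^22e^(−4λ), i.e. Gamma(shape=23, rate=4).
The mode of a Gamma(a, b) with a ≥ 1 (shape–rate) is (a−1)/b = 22/4 ≈ 5.500.

λ̂_MAP = 5.500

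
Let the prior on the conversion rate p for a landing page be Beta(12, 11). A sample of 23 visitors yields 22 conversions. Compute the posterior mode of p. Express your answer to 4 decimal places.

Prior: Beta(12, 11).
Data: 22 successes in 23 trials. The binomial likelihood contributes p^22(1−p)^1, so the posterior is Beta(12+22, 11+1) = Beta(34, 12).
For Beta(a, b) with a, b > 1 the mode is (a−1)/(a+b−2) = 33/44 ≈ 0.7500.

p̂_MAP = 0.7500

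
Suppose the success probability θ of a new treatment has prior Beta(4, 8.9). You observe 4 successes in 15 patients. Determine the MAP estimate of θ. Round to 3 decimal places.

θ̂_MAP = 0.270

Prior: Beta(4, 8.9).
Data: 4 successes in 15 trials. The binomial likelihood contributes θ^4(1−θ)^11, so the posterior is Beta(4+4, 8.9+11) = Beta(8, 19.9).
For Beta(a, b) with a, b > 1 the mode is (a−1)/(a+b−2) = 7/25.9 ≈ 0.270.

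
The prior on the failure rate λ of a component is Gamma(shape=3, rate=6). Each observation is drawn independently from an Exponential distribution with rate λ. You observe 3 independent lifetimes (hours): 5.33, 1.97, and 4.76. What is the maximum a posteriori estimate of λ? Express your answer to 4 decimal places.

λ̂_MAP = 0.2769

The Exponential(rate=λ) likelihood is ∝ λ^n e^(−λΣtᵢ). Here n = 3 and Σtᵢ = 5.33 + 1.97 + 4.76 = 12.06.
Posterior ∝ λ^2e^(−6λ) · λ^3e^(−12.06λ) = λ^5e^(−18.06λ), i.e. Gamma(6, 18.06).
Mode = (a−1)/b = 5/18.06 ≈ 0.2769.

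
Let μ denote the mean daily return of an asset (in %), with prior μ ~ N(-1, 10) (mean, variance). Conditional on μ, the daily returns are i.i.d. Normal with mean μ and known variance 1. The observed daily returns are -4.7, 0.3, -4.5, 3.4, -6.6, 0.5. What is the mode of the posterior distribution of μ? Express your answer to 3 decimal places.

n = 6; x̄ = ((-4.7) + 0.3 + (-4.5) + 3.4 + (-6.6) + 0.5)/6 = -11.6/6 = -29/15 ≈ -1.9333.
For a Normal prior and Normal likelihood with known variance, the posterior is Normal; its mode equals its mean, the precision-weighted average.
Prior precision 1/σ₀² = 1/10 = 0.1; data precision n/σ² = 6/1 = 6.
μ̂ = (0.1·(-1) + 6·(-29/15)) / (0.1 + 6) = (-11.7)/6.1 = -117/61 ≈ -1.918.

μ̂_MAP = -1.918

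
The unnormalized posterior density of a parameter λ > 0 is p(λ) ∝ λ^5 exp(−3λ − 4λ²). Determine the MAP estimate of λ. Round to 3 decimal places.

λ̂_MAP = 0.625

ℓ'(λ) = 5/λ − 3 − 8λ. Setting this to zero and multiplying by λ: 8λ² + 3λ − 5 = 0.
λ = (−3 + √(3² + 4·8·5)) / (2·8) = (−3 + √169) / 16 = (−3 + 13)/16 = 5/8.
ℓ''(λ) = −5/λ² − 8 < 0, confirming a maximum.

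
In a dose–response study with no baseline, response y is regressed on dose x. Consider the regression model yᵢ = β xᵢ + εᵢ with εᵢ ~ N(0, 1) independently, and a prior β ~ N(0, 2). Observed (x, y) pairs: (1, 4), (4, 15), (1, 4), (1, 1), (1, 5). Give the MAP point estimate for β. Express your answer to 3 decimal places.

β̂_MAP = 3.610

log p(β | y) = −Σ(yᵢ − βxᵢ)²/(2·1) − β²/(2·2) + const.
Setting the derivative to zero: Σxᵢ(yᵢ − βxᵢ)/1 − β/2 = 0, so β = Σxᵢyᵢ / (Σxᵢ² + σ²/τ²).
Σxᵢyᵢ = 1·4 + 4·15 + 1·4 + 1·1 + 1·5 = 74; Σxᵢ² = 20; σ²/τ² = 0.5.
β̂_MAP = 74 / (20 + 0.5) = 74/20.5 ≈ 3.610.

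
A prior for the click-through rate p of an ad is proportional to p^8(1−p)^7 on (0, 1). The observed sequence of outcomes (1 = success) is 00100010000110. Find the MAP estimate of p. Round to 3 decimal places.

p̂_MAP = 0.414

The prior density ∝ p^8(1−p)^7 is the kernel of Beta(9, 8).
Data: 4 successes in 14 trials (from the sequence). The binomial likelihood contributes p^4(1−p)^10, so the posterior is Beta(9+4, 8+10) = Beta(13, 18).
For Beta(a, b) with a, b > 1 the mode is (a−1)/(a+b−2) = 12/29 ≈ 0.414.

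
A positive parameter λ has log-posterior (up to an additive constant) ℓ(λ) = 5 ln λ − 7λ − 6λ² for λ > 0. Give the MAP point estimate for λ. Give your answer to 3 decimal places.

λ̂_MAP = 0.417

ℓ'(λ) = 5/λ − 7 − 12λ. Setting this to zero and multiplying by λ: 12λ² + 7λ − 5 = 0.
λ = (−7 + √(7² + 4·12·5)) / (2·12) = (−7 + √289) / 24 = (−7 + 17)/24 = 5/12.
ℓ''(λ) = −5/λ² − 12 < 0, confirming a maximum.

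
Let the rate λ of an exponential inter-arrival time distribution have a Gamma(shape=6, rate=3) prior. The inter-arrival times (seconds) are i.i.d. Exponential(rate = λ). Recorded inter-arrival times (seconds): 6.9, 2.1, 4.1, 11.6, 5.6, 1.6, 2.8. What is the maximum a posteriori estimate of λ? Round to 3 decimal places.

The Exponential(rate=λ) likelihood is ∝ λ^n e^(−λΣtᵢ). Here n = 7 and Σtᵢ = 6.9 + 2.1 + 4.1 + 11.6 + 5.6 + 1.6 + 2.8 = 34.7.
Posterior ∝ λ^5e^(−3λ) · λ^7e^(−34.7λ) = λ^12e^(−37.7λ), i.e. Gamma(13, 37.7).
Mode = (a−1)/b = 12/37.7 ≈ 0.318.

λ̂_MAP = 0.318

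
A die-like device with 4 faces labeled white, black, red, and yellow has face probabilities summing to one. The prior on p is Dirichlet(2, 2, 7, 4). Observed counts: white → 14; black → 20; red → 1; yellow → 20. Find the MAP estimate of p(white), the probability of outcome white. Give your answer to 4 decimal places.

The posterior is Dirichlet(αᵢ + nᵢ) = Dirichlet(16, 22, 8, 24).
For a Dirichlet(a₁,…,a_K) with all aᵢ > 1, the mode has j-th component (aⱼ − 1)/(Σaᵢ − K).
Here Σaᵢ = 70 and K = 4, so p(white) = (16 − 1)/(70 − 4) = 15/66 ≈ 0.2273.

MAP estimate of p(white) = 0.2273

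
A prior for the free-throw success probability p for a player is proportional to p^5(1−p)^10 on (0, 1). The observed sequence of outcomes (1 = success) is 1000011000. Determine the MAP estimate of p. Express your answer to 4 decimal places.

The prior density ∝ p^5(1−p)^10 is the kernel of Beta(6, 11).
Data: 3 successes in 10 trials (from the sequence). The binomial likelihood contributes p^3(1−p)^7, so the posterior is Beta(6+3, 11+7) = Beta(9, 18).
For Beta(a, b) with a, b > 1 the mode is (a−1)/(a+b−2) = 8/25 ≈ 0.3200.

p̂_MAP = 0.3200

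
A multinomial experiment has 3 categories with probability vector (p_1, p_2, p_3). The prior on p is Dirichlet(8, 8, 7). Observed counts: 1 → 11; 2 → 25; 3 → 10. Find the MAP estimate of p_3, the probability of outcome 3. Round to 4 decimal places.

MAP estimate: 0.2424

The posterior is Dirichlet(αᵢ + nᵢ) = Dirichlet(19, 33, 17).
For a Dirichlet(a₁,…,a_K) with all aᵢ > 1, the mode has j-th component (aⱼ − 1)/(Σaᵢ − K).
Here Σaᵢ = 69 and K = 3, so p_3 = (17 − 1)/(69 − 3) = 16/66 ≈ 0.2424.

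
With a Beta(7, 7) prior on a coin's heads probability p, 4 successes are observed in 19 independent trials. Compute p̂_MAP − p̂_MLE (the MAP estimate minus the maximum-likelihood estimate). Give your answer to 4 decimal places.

MAP − MLE = 0.1121

Posterior is Beta(11, 22); MAP = (11−1)/(33−2) = 10/31 ≈ 0.32258.
MLE ignores the prior: p̂_MLE = k/n = 4/19 ≈ 0.21053.
Difference = 10/31 − 4/19 = 66/589 ≈ 0.1121.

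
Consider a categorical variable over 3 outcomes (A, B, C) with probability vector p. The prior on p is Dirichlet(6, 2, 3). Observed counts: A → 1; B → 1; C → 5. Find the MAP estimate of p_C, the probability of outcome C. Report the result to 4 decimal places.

The posterior is Dirichlet(αᵢ + nᵢ) = Dirichlet(7, 3, 8).
For a Dirichlet(a₁,…,a_K) with all aᵢ > 1, the mode has j-th component (aⱼ − 1)/(Σaᵢ − K).
Here Σaᵢ = 18 and K = 3, so p_C = (8 − 1)/(18 − 3) = 7/15 ≈ 0.4667.

MAP estimate of p_C = 0.4667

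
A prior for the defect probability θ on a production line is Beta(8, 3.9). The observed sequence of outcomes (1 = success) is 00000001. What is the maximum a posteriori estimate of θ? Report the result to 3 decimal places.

Prior: Beta(8, 3.9).
Data: 1 success in 8 trials (from the sequence). The binomial likelihood contributes θ(1−θ)^7, so the posterior is Beta(8+1, 3.9+7) = Beta(9, 10.9).
For Beta(a, b) with a, b > 1 the mode is (a−1)/(a+b−2) = 8/17.9 ≈ 0.447.

θ̂_MAP = 0.447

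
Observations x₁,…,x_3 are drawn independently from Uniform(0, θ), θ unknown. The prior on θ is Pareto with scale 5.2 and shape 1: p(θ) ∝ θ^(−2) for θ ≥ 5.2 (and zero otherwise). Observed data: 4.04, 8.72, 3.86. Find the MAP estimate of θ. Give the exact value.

θ̂_MAP = 8.72

The Uniform(0, θ) likelihood is θ^(−n) for θ ≥ max(xᵢ), zero otherwise. Here max(xᵢ) = 8.72.
Posterior ∝ θ^(−2) · θ^(−3) = θ^(−5) on θ ≥ max(5.2, 8.72) = 8.72.
This density is strictly decreasing in θ, so the posterior mode lies at the lower boundary of the support.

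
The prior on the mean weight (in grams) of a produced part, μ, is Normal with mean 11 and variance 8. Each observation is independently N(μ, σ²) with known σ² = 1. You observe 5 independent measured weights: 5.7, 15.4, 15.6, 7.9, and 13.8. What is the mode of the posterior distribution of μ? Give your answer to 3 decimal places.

n = 5; x̄ = (5.7 + 15.4 + 15.6 + 7.9 + 13.8)/5 = 58.4/5 = 11.68.
For a Normal prior and Normal likelihood with known variance, the posterior is Normal; its mode equals its mean, the precision-weighted average.
Prior precision 1/σ₀² = 1/8 = 0.125; data precision n/σ² = 5/1 = 5.
μ̂ = (0.125·11 + 5·11.68) / (0.125 + 5) = 59.775/5.125 = 2391/205 ≈ 11.663.

μ̂_MAP = 11.663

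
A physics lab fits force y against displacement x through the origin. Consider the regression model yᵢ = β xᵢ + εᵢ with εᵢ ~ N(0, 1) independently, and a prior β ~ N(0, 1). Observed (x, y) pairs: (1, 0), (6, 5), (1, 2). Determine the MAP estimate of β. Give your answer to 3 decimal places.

log p(β | y) = −Σ(yᵢ − βxᵢ)²/(2·1) − β²/(2·1) + const.
Setting the derivative to zero: Σxᵢ(yᵢ − βxᵢ)/1 − β/1 = 0, so β = Σxᵢyᵢ / (Σxᵢ² + σ²/τ²).
Σxᵢyᵢ = 1·0 + 6·5 + 1·2 = 32; Σxᵢ² = 38; σ²/τ² = 1.
β̂_MAP = 32 / (38 + 1) = 32/39 ≈ 0.821.

β̂_MAP = 0.821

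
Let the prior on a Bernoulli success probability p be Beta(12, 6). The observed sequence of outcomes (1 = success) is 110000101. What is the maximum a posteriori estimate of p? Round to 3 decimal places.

p̂_MAP = 0.600

Prior: Beta(12, 6).
Data: 4 successes in 9 trials (from the sequence). The binomial likelihood contributes p^4(1−p)^5, so the posterior is Beta(12+4, 6+5) = Beta(16, 11).
For Beta(a, b) with a, b > 1 the mode is (a−1)/(a+b−2) = 15/25 ≈ 0.600.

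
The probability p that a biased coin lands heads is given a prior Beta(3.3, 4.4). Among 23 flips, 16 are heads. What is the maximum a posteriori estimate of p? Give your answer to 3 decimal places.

p̂_MAP = 0.638

Prior: Beta(3.3, 4.4).
Data: 16 successes in 23 trials. The binomial likelihood contributes p^16(1−p)^7, so the posterior is Beta(3.3+16, 4.4+7) = Beta(19.3, 11.4).
For Beta(a, b) with a, b > 1 the mode is (a−1)/(a+b−2) = 18.3/28.7 ≈ 0.638.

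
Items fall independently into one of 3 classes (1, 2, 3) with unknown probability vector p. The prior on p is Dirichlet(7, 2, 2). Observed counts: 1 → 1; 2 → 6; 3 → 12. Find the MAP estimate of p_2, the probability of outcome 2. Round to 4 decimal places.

MAP estimate: 0.2593

The posterior is Dirichlet(αᵢ + nᵢ) = Dirichlet(8, 8, 14).
For a Dirichlet(a₁,…,a_K) with all aᵢ > 1, the mode has j-th component (aⱼ − 1)/(Σaᵢ − K).
Here Σaᵢ = 30 and K = 3, so p_2 = (8 − 1)/(30 − 3) = 7/27 ≈ 0.2593.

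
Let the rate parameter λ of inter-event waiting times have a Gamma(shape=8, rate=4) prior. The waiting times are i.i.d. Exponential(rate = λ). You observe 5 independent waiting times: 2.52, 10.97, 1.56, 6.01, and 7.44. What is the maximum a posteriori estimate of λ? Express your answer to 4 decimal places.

The Exponential(rate=λ) likelihood is ∝ λ^n e^(−λΣtᵢ). Here n = 5 and Σtᵢ = 2.52 + 10.97 + 1.56 + 6.01 + 7.44 = 28.50.
Posterior ∝ λ^7e^(−4λ) · λ^5e^(−28.50λ) = λ^12e^(−32.50λ), i.e. Gamma(13, 32.50).
Mode = (a−1)/b = 12/32.50 ≈ 0.3692.

λ̂_MAP = 0.3692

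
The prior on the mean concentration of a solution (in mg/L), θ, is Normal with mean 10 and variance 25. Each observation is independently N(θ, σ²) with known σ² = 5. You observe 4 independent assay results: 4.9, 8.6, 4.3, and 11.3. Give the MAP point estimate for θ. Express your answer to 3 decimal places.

θ̂_MAP = 7.405

n = 4; x̄ = (4.9 + 8.6 + 4.3 + 11.3)/4 = 29.1/4 = 7.275.
For a Normal prior and Normal likelihood with known variance, the posterior is Normal; its mode equals its mean, the precision-weighted average.
Prior precision 1/σ₀² = 1/25 = 0.04; data precision n/σ² = 4/5 = 0.8.
θ̂ = (0.04·10 + 0.8·7.275) / (0.04 + 0.8) = 6.22/0.84 = 311/42 ≈ 7.405.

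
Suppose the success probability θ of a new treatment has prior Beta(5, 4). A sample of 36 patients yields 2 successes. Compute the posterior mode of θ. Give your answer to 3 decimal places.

Prior: Beta(5, 4).
Data: 2 successes in 36 trials. The binomial likelihood contributes θ^2(1−θ)^34, so the posterior is Beta(5+2, 4+34) = Beta(7, 38).
For Beta(a, b) with a, b > 1 the mode is (a−1)/(a+b−2) = 6/43 ≈ 0.140.

θ̂_MAP = 0.140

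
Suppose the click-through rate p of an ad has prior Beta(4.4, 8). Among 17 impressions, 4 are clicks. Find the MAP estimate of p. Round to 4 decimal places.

p̂_MAP = 0.2701

Prior: Beta(4.4, 8).
Data: 4 successes in 17 trials. The binomial likelihood contributes p^4(1−p)^13, so the posterior is Beta(4.4+4, 8+13) = Beta(8.4, 21).
For Beta(a, b) with a, b > 1 the mode is (a−1)/(a+b−2) = 7.4/27.4 ≈ 0.2701.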